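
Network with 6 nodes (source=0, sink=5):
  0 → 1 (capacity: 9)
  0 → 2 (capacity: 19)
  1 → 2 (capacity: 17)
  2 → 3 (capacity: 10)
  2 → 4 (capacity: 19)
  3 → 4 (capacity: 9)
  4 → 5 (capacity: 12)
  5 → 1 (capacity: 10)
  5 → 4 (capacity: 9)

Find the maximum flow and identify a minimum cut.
Max flow = 12, Min cut edges: (4,5)

Maximum flow: 12
Minimum cut: (4,5)
Partition: S = [0, 1, 2, 3, 4], T = [5]

Max-flow min-cut theorem verified: both equal 12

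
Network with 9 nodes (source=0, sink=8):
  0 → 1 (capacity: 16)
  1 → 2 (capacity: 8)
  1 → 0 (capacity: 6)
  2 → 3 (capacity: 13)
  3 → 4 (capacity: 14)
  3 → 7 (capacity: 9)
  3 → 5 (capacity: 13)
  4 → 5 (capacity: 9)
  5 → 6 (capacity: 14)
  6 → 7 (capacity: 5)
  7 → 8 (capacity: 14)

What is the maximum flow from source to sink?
Maximum flow = 8

Max flow: 8

Flow assignment:
  0 → 1: 8/16
  1 → 2: 8/8
  2 → 3: 8/13
  3 → 7: 8/9
  7 → 8: 8/14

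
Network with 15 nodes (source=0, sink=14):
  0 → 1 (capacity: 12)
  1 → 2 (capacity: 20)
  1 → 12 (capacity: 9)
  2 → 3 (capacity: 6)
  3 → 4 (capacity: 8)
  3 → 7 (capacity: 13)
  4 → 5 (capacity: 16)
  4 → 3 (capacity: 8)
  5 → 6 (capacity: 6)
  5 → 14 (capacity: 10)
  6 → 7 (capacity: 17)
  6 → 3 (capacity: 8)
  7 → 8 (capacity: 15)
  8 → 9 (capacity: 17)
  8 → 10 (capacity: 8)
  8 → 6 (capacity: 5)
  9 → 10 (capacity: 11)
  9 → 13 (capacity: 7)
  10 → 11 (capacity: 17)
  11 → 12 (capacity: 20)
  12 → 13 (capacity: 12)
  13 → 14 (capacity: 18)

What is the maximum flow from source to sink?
Maximum flow = 12

Max flow: 12

Flow assignment:
  0 → 1: 12/12
  1 → 2: 3/20
  1 → 12: 9/9
  2 → 3: 3/6
  3 → 4: 3/8
  4 → 5: 3/16
  5 → 14: 3/10
  12 → 13: 9/12
  13 → 14: 9/18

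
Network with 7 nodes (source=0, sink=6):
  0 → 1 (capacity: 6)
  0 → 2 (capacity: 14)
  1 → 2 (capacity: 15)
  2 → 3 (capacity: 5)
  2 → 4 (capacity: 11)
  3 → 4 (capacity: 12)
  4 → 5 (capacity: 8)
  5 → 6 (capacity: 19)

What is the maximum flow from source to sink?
Maximum flow = 8

Max flow: 8

Flow assignment:
  0 → 1: 2/6
  0 → 2: 6/14
  1 → 2: 2/15
  2 → 4: 8/11
  4 → 5: 8/8
  5 → 6: 8/19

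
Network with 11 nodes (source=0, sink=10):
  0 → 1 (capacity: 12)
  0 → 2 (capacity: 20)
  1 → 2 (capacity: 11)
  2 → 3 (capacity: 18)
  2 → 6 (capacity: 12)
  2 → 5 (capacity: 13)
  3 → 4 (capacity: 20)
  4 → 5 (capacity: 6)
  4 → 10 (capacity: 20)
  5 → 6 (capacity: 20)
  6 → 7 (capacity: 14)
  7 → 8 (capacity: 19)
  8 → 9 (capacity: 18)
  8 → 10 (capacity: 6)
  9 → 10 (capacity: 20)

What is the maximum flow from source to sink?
Maximum flow = 31

Max flow: 31

Flow assignment:
  0 → 1: 11/12
  0 → 2: 20/20
  1 → 2: 11/11
  2 → 3: 18/18
  2 → 6: 12/12
  2 → 5: 1/13
  3 → 4: 18/20
  4 → 10: 18/20
  5 → 6: 1/20
  6 → 7: 13/14
  7 → 8: 13/19
  8 → 9: 7/18
  8 → 10: 6/6
  9 → 10: 7/20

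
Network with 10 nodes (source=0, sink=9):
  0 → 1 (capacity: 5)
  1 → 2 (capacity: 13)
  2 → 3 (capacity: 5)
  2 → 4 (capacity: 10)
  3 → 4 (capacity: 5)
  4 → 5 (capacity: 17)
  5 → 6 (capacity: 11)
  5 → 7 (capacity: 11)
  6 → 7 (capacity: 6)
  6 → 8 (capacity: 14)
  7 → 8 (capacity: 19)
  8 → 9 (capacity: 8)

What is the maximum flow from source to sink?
Maximum flow = 5

Max flow: 5

Flow assignment:
  0 → 1: 5/5
  1 → 2: 5/13
  2 → 4: 5/10
  4 → 5: 5/17
  5 → 6: 5/11
  6 → 8: 5/14
  8 → 9: 5/8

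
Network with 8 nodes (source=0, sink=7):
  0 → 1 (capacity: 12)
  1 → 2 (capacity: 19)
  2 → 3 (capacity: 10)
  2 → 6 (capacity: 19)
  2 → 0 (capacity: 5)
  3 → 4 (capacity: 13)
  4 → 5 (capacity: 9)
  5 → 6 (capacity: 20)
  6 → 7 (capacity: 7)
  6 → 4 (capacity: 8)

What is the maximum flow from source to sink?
Maximum flow = 7

Max flow: 7

Flow assignment:
  0 → 1: 12/12
  1 → 2: 12/19
  2 → 6: 7/19
  2 → 0: 5/5
  6 → 7: 7/7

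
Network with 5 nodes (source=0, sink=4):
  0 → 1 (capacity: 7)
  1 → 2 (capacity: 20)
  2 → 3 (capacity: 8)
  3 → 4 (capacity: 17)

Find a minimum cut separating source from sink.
Min cut value = 7, edges: (0,1)

Min cut value: 7
Partition: S = [0], T = [1, 2, 3, 4]
Cut edges: (0,1)

By max-flow min-cut theorem, max flow = min cut = 7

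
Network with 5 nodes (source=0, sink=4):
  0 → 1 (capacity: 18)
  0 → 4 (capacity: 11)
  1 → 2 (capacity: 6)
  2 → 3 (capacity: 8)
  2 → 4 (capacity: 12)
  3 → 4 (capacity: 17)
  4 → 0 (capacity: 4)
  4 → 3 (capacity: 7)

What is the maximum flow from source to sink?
Maximum flow = 17

Max flow: 17

Flow assignment:
  0 → 1: 6/18
  0 → 4: 11/11
  1 → 2: 6/6
  2 → 4: 6/12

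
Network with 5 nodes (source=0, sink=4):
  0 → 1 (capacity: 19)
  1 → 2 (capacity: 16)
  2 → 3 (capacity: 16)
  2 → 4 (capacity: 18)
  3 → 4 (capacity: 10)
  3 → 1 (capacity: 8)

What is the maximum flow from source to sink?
Maximum flow = 16

Max flow: 16

Flow assignment:
  0 → 1: 16/19
  1 → 2: 16/16
  2 → 4: 16/18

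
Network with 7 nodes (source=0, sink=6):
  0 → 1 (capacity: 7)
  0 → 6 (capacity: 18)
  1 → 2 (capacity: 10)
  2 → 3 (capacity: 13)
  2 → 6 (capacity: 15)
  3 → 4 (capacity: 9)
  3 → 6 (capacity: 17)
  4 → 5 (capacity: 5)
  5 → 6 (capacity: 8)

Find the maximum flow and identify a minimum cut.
Max flow = 25, Min cut edges: (0,1), (0,6)

Maximum flow: 25
Minimum cut: (0,1), (0,6)
Partition: S = [0], T = [1, 2, 3, 4, 5, 6]

Max-flow min-cut theorem verified: both equal 25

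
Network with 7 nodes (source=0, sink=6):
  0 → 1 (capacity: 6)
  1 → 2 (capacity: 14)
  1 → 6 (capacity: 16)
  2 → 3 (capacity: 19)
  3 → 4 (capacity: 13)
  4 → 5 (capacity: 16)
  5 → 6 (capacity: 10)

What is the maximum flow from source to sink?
Maximum flow = 6

Max flow: 6

Flow assignment:
  0 → 1: 6/6
  1 → 6: 6/16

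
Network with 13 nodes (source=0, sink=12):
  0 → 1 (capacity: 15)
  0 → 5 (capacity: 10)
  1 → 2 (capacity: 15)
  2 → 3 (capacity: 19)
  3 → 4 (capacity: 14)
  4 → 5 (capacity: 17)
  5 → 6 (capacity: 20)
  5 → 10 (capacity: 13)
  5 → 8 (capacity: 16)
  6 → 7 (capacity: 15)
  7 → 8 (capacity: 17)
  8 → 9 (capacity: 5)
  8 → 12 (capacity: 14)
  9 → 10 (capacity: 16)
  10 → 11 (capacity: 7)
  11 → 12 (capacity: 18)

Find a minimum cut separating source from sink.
Min cut value = 21, edges: (8,12), (10,11)

Min cut value: 21
Partition: S = [0, 1, 2, 3, 4, 5, 6, 7, 8, 9, 10], T = [11, 12]
Cut edges: (8,12), (10,11)

By max-flow min-cut theorem, max flow = min cut = 21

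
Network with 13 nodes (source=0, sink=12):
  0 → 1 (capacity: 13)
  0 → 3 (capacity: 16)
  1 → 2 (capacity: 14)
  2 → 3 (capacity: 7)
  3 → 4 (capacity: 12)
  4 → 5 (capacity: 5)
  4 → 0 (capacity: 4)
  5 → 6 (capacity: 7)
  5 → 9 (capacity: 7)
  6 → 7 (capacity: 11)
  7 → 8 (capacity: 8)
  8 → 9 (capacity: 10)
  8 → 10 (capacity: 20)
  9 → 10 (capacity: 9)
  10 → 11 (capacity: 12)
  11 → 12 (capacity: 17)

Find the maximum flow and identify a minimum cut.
Max flow = 5, Min cut edges: (4,5)

Maximum flow: 5
Minimum cut: (4,5)
Partition: S = [0, 1, 2, 3, 4], T = [5, 6, 7, 8, 9, 10, 11, 12]

Max-flow min-cut theorem verified: both equal 5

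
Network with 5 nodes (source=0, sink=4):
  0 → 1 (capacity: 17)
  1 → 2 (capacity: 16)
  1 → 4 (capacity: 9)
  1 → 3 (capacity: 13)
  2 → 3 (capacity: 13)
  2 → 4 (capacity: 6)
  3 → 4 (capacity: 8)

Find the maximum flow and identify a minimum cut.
Max flow = 17, Min cut edges: (0,1)

Maximum flow: 17
Minimum cut: (0,1)
Partition: S = [0], T = [1, 2, 3, 4]

Max-flow min-cut theorem verified: both equal 17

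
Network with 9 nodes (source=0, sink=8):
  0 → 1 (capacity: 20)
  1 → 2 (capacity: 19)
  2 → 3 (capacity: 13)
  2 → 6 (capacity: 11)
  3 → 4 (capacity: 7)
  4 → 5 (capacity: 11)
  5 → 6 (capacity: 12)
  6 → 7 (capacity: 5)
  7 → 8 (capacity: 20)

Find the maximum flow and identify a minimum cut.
Max flow = 5, Min cut edges: (6,7)

Maximum flow: 5
Minimum cut: (6,7)
Partition: S = [0, 1, 2, 3, 4, 5, 6], T = [7, 8]

Max-flow min-cut theorem verified: both equal 5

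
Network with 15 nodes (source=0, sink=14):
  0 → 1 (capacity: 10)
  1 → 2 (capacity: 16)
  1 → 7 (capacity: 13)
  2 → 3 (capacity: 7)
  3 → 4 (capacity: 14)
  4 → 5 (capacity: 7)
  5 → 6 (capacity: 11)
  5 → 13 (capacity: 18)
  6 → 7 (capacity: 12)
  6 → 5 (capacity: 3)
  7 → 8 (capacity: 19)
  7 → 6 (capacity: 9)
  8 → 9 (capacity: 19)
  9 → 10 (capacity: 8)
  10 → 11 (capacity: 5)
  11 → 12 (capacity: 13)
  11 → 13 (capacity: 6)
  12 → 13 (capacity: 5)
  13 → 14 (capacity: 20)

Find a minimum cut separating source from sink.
Min cut value = 10, edges: (0,1)

Min cut value: 10
Partition: S = [0], T = [1, 2, 3, 4, 5, 6, 7, 8, 9, 10, 11, 12, 13, 14]
Cut edges: (0,1)

By max-flow min-cut theorem, max flow = min cut = 10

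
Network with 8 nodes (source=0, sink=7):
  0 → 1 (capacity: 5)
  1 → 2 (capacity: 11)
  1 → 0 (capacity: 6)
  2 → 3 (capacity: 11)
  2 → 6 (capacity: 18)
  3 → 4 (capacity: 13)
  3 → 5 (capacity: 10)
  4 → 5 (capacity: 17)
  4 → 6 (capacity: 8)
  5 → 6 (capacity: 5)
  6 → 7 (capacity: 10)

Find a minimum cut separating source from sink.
Min cut value = 5, edges: (0,1)

Min cut value: 5
Partition: S = [0], T = [1, 2, 3, 4, 5, 6, 7]
Cut edges: (0,1)

By max-flow min-cut theorem, max flow = min cut = 5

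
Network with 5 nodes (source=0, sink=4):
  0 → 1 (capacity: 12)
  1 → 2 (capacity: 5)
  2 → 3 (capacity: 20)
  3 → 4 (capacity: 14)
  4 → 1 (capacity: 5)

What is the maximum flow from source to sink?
Maximum flow = 5

Max flow: 5

Flow assignment:
  0 → 1: 5/12
  1 → 2: 5/5
  2 → 3: 5/20
  3 → 4: 5/14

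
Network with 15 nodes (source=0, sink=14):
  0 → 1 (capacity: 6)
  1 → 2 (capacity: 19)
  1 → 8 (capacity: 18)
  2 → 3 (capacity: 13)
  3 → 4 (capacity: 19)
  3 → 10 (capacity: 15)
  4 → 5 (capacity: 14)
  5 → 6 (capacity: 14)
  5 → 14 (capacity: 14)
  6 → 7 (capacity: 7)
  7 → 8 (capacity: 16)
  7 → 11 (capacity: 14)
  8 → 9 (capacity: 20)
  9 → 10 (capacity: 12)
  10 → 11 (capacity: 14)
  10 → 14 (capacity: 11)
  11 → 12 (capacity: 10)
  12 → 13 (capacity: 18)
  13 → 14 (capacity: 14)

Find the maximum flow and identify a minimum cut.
Max flow = 6, Min cut edges: (0,1)

Maximum flow: 6
Minimum cut: (0,1)
Partition: S = [0], T = [1, 2, 3, 4, 5, 6, 7, 8, 9, 10, 11, 12, 13, 14]

Max-flow min-cut theorem verified: both equal 6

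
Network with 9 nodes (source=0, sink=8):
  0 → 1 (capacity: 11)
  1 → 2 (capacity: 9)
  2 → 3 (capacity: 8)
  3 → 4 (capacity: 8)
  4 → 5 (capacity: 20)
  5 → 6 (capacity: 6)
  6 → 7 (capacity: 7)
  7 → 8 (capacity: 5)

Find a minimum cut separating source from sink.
Min cut value = 5, edges: (7,8)

Min cut value: 5
Partition: S = [0, 1, 2, 3, 4, 5, 6, 7], T = [8]
Cut edges: (7,8)

By max-flow min-cut theorem, max flow = min cut = 5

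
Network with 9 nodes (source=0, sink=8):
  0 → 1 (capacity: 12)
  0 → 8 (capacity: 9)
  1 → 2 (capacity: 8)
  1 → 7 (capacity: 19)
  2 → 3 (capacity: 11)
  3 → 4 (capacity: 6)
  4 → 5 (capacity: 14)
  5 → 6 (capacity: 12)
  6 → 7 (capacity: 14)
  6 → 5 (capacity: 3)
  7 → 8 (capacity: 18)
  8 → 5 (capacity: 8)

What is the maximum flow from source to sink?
Maximum flow = 21

Max flow: 21

Flow assignment:
  0 → 1: 12/12
  0 → 8: 9/9
  1 → 7: 12/19
  7 → 8: 12/18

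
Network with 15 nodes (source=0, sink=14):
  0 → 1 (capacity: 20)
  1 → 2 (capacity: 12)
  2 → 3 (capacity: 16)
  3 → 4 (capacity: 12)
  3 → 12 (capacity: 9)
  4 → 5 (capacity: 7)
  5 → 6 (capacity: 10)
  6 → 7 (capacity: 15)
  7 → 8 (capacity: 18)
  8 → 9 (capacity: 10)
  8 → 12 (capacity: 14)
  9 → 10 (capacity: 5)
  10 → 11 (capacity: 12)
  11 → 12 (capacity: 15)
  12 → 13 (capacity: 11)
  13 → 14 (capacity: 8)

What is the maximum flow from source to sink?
Maximum flow = 8

Max flow: 8

Flow assignment:
  0 → 1: 8/20
  1 → 2: 8/12
  2 → 3: 8/16
  3 → 4: 3/12
  3 → 12: 5/9
  4 → 5: 3/7
  5 → 6: 3/10
  6 → 7: 3/15
  7 → 8: 3/18
  8 → 12: 3/14
  12 → 13: 8/11
  13 → 14: 8/8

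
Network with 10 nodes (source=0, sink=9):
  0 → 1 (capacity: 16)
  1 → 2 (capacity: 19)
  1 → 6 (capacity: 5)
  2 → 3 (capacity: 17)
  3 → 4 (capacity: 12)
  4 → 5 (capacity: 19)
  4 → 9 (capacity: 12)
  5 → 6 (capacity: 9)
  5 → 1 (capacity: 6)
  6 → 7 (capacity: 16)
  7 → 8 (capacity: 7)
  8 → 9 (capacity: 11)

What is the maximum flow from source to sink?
Maximum flow = 16

Max flow: 16

Flow assignment:
  0 → 1: 16/16
  1 → 2: 12/19
  1 → 6: 4/5
  2 → 3: 12/17
  3 → 4: 12/12
  4 → 9: 12/12
  6 → 7: 4/16
  7 → 8: 4/7
  8 → 9: 4/11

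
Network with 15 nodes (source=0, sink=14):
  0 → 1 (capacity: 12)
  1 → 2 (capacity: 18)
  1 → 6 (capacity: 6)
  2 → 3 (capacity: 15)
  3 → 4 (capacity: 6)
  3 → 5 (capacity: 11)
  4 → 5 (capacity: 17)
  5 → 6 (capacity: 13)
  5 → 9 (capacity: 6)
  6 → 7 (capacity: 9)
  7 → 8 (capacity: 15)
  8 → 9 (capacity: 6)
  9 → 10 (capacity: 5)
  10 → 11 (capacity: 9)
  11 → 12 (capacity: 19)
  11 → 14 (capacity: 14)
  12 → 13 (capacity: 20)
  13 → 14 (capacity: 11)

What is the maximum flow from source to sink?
Maximum flow = 5

Max flow: 5

Flow assignment:
  0 → 1: 5/12
  1 → 2: 5/18
  2 → 3: 5/15
  3 → 5: 5/11
  5 → 9: 5/6
  9 → 10: 5/5
  10 → 11: 5/9
  11 → 14: 5/14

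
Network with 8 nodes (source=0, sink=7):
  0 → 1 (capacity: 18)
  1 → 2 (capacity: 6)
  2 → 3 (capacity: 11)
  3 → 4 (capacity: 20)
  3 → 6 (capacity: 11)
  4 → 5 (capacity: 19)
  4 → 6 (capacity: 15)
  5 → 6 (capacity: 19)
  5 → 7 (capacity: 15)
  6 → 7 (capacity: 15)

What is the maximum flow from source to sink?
Maximum flow = 6

Max flow: 6

Flow assignment:
  0 → 1: 6/18
  1 → 2: 6/6
  2 → 3: 6/11
  3 → 6: 6/11
  6 → 7: 6/15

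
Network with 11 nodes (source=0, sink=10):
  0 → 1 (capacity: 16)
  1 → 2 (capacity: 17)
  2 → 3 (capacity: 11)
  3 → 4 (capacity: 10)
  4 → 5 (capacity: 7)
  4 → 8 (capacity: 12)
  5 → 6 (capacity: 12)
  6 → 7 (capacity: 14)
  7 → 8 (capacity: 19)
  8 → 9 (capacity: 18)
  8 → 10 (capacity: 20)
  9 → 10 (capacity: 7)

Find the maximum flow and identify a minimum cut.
Max flow = 10, Min cut edges: (3,4)

Maximum flow: 10
Minimum cut: (3,4)
Partition: S = [0, 1, 2, 3], T = [4, 5, 6, 7, 8, 9, 10]

Max-flow min-cut theorem verified: both equal 10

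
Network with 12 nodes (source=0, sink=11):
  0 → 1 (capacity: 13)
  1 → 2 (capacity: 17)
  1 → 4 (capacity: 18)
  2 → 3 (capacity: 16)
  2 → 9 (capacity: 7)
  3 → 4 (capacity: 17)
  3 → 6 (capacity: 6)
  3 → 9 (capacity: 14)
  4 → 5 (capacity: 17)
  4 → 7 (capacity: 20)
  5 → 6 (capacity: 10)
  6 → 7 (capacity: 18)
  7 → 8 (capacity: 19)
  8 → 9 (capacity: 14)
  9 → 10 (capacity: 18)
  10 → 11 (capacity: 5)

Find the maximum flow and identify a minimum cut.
Max flow = 5, Min cut edges: (10,11)

Maximum flow: 5
Minimum cut: (10,11)
Partition: S = [0, 1, 2, 3, 4, 5, 6, 7, 8, 9, 10], T = [11]

Max-flow min-cut theorem verified: both equal 5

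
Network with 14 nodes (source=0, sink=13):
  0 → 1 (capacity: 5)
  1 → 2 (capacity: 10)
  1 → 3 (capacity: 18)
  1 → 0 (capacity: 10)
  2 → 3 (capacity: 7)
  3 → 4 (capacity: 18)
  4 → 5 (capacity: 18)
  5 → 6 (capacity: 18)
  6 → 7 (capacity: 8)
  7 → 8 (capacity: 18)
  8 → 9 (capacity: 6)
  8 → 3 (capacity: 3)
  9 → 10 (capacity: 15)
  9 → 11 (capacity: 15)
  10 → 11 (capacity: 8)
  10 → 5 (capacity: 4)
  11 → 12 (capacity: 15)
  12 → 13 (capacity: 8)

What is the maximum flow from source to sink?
Maximum flow = 5

Max flow: 5

Flow assignment:
  0 → 1: 5/5
  1 → 3: 5/18
  3 → 4: 5/18
  4 → 5: 5/18
  5 → 6: 5/18
  6 → 7: 5/8
  7 → 8: 5/18
  8 → 9: 5/6
  9 → 11: 5/15
  11 → 12: 5/15
  12 → 13: 5/8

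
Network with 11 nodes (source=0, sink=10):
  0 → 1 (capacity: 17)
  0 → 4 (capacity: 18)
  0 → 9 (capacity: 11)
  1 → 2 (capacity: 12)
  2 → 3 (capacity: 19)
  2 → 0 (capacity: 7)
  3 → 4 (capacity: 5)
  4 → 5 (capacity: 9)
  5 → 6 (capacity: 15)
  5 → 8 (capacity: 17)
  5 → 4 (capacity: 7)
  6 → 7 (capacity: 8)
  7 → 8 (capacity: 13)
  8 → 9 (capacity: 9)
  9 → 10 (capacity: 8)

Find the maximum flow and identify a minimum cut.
Max flow = 8, Min cut edges: (9,10)

Maximum flow: 8
Minimum cut: (9,10)
Partition: S = [0, 1, 2, 3, 4, 5, 6, 7, 8, 9], T = [10]

Max-flow min-cut theorem verified: both equal 8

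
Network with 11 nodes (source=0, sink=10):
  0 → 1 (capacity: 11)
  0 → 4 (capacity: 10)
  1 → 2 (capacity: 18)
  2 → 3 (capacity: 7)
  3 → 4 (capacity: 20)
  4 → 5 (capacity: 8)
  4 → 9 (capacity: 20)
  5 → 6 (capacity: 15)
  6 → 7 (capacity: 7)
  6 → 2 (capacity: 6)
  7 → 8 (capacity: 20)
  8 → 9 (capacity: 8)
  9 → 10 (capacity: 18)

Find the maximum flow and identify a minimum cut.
Max flow = 17, Min cut edges: (0,4), (2,3)

Maximum flow: 17
Minimum cut: (0,4), (2,3)
Partition: S = [0, 1, 2], T = [3, 4, 5, 6, 7, 8, 9, 10]

Max-flow min-cut theorem verified: both equal 17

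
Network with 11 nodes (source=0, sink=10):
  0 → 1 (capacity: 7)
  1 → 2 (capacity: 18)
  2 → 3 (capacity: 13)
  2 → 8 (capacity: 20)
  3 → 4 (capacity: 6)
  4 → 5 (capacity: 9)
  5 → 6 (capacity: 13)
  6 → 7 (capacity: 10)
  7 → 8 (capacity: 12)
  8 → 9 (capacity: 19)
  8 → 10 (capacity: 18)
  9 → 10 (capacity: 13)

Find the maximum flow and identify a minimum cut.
Max flow = 7, Min cut edges: (0,1)

Maximum flow: 7
Minimum cut: (0,1)
Partition: S = [0], T = [1, 2, 3, 4, 5, 6, 7, 8, 9, 10]

Max-flow min-cut theorem verified: both equal 7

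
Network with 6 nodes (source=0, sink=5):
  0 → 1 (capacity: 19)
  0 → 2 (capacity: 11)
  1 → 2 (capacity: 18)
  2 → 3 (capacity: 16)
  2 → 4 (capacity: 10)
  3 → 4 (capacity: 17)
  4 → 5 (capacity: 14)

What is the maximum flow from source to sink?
Maximum flow = 14

Max flow: 14

Flow assignment:
  0 → 1: 14/19
  1 → 2: 14/18
  2 → 3: 4/16
  2 → 4: 10/10
  3 → 4: 4/17
  4 → 5: 14/14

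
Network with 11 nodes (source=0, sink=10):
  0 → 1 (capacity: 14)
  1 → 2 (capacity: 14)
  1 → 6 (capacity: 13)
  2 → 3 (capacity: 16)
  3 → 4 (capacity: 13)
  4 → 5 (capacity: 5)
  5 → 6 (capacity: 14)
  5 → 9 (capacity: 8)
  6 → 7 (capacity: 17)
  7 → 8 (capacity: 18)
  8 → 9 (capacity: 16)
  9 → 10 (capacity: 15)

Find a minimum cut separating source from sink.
Min cut value = 14, edges: (0,1)

Min cut value: 14
Partition: S = [0], T = [1, 2, 3, 4, 5, 6, 7, 8, 9, 10]
Cut edges: (0,1)

By max-flow min-cut theorem, max flow = min cut = 14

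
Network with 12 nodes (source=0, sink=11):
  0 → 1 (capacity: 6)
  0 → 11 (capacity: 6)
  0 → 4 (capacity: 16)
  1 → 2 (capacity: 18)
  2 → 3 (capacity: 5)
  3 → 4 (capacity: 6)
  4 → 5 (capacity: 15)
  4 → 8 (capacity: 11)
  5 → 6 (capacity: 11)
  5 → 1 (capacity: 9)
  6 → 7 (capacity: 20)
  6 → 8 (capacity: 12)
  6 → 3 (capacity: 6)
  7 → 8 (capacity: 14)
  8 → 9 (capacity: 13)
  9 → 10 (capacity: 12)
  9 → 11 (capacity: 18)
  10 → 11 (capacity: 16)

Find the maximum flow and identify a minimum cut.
Max flow = 19, Min cut edges: (0,11), (8,9)

Maximum flow: 19
Minimum cut: (0,11), (8,9)
Partition: S = [0, 1, 2, 3, 4, 5, 6, 7, 8], T = [9, 10, 11]

Max-flow min-cut theorem verified: both equal 19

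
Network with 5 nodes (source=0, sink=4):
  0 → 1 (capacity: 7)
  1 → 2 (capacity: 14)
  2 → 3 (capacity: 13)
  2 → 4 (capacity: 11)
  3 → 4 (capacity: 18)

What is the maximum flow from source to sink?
Maximum flow = 7

Max flow: 7

Flow assignment:
  0 → 1: 7/7
  1 → 2: 7/14
  2 → 4: 7/11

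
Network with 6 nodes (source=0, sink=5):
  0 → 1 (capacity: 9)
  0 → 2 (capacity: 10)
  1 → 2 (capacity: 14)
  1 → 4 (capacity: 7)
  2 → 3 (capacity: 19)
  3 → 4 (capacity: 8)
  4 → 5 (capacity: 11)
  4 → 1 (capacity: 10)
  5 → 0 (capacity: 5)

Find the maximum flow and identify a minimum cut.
Max flow = 11, Min cut edges: (4,5)

Maximum flow: 11
Minimum cut: (4,5)
Partition: S = [0, 1, 2, 3, 4], T = [5]

Max-flow min-cut theorem verified: both equal 11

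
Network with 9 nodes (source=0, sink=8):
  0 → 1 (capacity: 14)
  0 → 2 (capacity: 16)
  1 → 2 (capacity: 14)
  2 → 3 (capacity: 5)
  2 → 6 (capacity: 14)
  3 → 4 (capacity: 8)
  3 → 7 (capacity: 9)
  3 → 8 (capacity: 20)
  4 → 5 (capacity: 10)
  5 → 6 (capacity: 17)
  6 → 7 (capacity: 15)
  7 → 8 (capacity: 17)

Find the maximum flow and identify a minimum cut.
Max flow = 19, Min cut edges: (2,3), (2,6)

Maximum flow: 19
Minimum cut: (2,3), (2,6)
Partition: S = [0, 1, 2], T = [3, 4, 5, 6, 7, 8]

Max-flow min-cut theorem verified: both equal 19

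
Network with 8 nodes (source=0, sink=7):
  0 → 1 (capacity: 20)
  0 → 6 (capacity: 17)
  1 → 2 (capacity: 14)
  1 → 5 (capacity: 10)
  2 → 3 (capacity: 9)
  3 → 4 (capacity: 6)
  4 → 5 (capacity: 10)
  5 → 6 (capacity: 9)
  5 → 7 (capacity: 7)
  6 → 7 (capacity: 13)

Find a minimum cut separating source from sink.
Min cut value = 20, edges: (5,7), (6,7)

Min cut value: 20
Partition: S = [0, 1, 2, 3, 4, 5, 6], T = [7]
Cut edges: (5,7), (6,7)

By max-flow min-cut theorem, max flow = min cut = 20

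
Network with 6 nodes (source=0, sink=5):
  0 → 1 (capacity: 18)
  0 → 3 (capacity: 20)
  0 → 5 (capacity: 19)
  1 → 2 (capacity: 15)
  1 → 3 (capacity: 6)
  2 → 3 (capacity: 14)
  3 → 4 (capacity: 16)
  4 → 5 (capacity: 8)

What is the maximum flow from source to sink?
Maximum flow = 27

Max flow: 27

Flow assignment:
  0 → 1: 8/18
  0 → 5: 19/19
  1 → 2: 8/15
  2 → 3: 8/14
  3 → 4: 8/16
  4 → 5: 8/8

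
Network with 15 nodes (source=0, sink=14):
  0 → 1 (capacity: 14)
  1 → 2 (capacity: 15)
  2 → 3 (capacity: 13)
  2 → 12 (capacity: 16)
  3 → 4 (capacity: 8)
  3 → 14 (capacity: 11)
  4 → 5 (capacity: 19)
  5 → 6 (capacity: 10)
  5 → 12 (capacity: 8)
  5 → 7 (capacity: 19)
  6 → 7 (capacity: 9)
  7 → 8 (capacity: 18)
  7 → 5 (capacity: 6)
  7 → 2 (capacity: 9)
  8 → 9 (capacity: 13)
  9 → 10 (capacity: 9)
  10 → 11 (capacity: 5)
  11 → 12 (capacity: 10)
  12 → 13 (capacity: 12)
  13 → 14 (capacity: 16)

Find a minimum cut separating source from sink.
Min cut value = 14, edges: (0,1)

Min cut value: 14
Partition: S = [0], T = [1, 2, 3, 4, 5, 6, 7, 8, 9, 10, 11, 12, 13, 14]
Cut edges: (0,1)

By max-flow min-cut theorem, max flow = min cut = 14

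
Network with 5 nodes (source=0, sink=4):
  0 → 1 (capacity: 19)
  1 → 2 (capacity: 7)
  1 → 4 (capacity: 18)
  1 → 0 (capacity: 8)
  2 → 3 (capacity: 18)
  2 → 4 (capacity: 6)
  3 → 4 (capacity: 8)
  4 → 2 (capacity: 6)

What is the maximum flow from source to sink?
Maximum flow = 19

Max flow: 19

Flow assignment:
  0 → 1: 19/19
  1 → 2: 1/7
  1 → 4: 18/18
  2 → 4: 1/6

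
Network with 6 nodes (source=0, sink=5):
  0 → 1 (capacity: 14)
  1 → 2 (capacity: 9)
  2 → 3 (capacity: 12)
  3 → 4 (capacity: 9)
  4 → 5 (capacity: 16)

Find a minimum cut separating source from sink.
Min cut value = 9, edges: (3,4)

Min cut value: 9
Partition: S = [0, 1, 2, 3], T = [4, 5]
Cut edges: (3,4)

By max-flow min-cut theorem, max flow = min cut = 9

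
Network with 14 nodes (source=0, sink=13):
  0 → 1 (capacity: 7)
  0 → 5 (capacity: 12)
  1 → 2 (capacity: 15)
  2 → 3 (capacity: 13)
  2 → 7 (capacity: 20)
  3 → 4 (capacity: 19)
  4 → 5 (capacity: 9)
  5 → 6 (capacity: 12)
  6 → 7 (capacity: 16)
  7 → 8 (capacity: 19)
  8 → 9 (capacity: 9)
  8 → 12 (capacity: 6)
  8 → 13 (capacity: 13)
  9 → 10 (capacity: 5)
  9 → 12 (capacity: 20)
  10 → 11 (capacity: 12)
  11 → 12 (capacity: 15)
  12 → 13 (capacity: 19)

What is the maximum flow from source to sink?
Maximum flow = 19

Max flow: 19

Flow assignment:
  0 → 1: 7/7
  0 → 5: 12/12
  1 → 2: 7/15
  2 → 7: 7/20
  5 → 6: 12/12
  6 → 7: 12/16
  7 → 8: 19/19
  8 → 12: 6/6
  8 → 13: 13/13
  12 → 13: 6/19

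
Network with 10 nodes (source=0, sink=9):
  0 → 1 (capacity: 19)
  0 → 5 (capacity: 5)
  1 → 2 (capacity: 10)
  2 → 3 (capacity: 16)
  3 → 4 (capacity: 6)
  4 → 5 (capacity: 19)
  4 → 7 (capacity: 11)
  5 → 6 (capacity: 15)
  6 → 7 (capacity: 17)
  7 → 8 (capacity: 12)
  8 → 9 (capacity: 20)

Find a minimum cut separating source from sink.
Min cut value = 11, edges: (0,5), (3,4)

Min cut value: 11
Partition: S = [0, 1, 2, 3], T = [4, 5, 6, 7, 8, 9]
Cut edges: (0,5), (3,4)

By max-flow min-cut theorem, max flow = min cut = 11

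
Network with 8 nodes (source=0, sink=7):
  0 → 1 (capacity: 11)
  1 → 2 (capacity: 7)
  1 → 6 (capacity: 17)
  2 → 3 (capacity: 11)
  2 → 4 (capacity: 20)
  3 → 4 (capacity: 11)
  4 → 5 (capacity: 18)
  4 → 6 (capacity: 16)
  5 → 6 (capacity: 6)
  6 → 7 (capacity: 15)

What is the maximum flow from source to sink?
Maximum flow = 11

Max flow: 11

Flow assignment:
  0 → 1: 11/11
  1 → 6: 11/17
  6 → 7: 11/15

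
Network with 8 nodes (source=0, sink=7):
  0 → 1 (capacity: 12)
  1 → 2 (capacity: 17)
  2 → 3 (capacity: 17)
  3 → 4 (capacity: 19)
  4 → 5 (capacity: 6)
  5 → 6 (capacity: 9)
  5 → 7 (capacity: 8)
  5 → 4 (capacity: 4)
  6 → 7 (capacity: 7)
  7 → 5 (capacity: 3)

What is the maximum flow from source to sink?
Maximum flow = 6

Max flow: 6

Flow assignment:
  0 → 1: 6/12
  1 → 2: 6/17
  2 → 3: 6/17
  3 → 4: 6/19
  4 → 5: 6/6
  5 → 7: 6/8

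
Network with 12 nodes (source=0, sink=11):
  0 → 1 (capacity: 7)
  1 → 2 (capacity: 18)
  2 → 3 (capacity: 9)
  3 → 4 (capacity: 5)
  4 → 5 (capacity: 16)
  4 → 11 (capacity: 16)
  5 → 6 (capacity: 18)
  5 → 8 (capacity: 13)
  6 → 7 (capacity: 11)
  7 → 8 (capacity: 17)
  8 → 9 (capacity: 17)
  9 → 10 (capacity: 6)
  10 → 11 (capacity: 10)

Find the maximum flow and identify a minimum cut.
Max flow = 5, Min cut edges: (3,4)

Maximum flow: 5
Minimum cut: (3,4)
Partition: S = [0, 1, 2, 3], T = [4, 5, 6, 7, 8, 9, 10, 11]

Max-flow min-cut theorem verified: both equal 5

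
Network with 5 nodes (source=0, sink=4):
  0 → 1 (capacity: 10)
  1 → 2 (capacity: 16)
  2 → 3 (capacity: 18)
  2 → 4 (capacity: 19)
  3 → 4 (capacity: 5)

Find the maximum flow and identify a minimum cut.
Max flow = 10, Min cut edges: (0,1)

Maximum flow: 10
Minimum cut: (0,1)
Partition: S = [0], T = [1, 2, 3, 4]

Max-flow min-cut theorem verified: both equal 10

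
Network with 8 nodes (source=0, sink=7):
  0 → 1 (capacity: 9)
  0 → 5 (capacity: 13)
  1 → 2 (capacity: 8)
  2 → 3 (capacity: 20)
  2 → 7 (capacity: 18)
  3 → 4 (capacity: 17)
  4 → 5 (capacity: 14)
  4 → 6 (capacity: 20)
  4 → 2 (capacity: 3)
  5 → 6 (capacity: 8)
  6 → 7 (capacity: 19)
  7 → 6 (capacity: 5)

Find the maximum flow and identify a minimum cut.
Max flow = 16, Min cut edges: (1,2), (5,6)

Maximum flow: 16
Minimum cut: (1,2), (5,6)
Partition: S = [0, 1, 5], T = [2, 3, 4, 6, 7]

Max-flow min-cut theorem verified: both equal 16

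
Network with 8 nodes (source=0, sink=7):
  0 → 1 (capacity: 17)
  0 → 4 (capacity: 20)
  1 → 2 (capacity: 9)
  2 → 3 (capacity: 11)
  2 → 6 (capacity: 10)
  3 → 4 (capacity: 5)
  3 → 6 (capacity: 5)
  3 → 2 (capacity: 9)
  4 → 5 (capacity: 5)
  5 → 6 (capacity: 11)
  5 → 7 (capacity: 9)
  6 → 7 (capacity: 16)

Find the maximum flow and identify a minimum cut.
Max flow = 14, Min cut edges: (1,2), (4,5)

Maximum flow: 14
Minimum cut: (1,2), (4,5)
Partition: S = [0, 1, 4], T = [2, 3, 5, 6, 7]

Max-flow min-cut theorem verified: both equal 14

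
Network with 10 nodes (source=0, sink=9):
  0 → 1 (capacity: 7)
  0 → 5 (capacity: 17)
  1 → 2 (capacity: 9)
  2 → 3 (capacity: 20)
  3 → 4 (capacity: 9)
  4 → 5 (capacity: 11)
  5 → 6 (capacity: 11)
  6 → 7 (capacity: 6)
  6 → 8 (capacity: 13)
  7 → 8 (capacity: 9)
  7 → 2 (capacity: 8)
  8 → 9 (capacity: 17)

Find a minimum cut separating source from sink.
Min cut value = 11, edges: (5,6)

Min cut value: 11
Partition: S = [0, 1, 2, 3, 4, 5], T = [6, 7, 8, 9]
Cut edges: (5,6)

By max-flow min-cut theorem, max flow = min cut = 11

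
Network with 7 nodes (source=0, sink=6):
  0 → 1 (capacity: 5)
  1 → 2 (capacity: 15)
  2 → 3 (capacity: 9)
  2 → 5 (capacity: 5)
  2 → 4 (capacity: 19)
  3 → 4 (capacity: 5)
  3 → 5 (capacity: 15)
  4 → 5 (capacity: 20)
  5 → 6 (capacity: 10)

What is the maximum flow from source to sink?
Maximum flow = 5

Max flow: 5

Flow assignment:
  0 → 1: 5/5
  1 → 2: 5/15
  2 → 5: 5/5
  5 → 6: 5/10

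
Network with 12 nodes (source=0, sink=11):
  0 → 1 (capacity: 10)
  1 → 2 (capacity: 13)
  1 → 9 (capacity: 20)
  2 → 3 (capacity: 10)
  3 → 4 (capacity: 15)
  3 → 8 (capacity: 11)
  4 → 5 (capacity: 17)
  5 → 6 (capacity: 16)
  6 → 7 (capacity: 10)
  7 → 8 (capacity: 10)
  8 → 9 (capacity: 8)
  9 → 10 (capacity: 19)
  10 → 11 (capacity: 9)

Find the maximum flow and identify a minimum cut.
Max flow = 9, Min cut edges: (10,11)

Maximum flow: 9
Minimum cut: (10,11)
Partition: S = [0, 1, 2, 3, 4, 5, 6, 7, 8, 9, 10], T = [11]

Max-flow min-cut theorem verified: both equal 9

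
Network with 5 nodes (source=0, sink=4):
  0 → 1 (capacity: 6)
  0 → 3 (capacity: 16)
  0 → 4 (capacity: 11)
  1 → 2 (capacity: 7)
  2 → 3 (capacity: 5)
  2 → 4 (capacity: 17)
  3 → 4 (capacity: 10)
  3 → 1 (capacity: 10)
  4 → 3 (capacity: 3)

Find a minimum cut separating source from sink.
Min cut value = 28, edges: (0,4), (1,2), (3,4)

Min cut value: 28
Partition: S = [0, 1, 3], T = [2, 4]
Cut edges: (0,4), (1,2), (3,4)

By max-flow min-cut theorem, max flow = min cut = 28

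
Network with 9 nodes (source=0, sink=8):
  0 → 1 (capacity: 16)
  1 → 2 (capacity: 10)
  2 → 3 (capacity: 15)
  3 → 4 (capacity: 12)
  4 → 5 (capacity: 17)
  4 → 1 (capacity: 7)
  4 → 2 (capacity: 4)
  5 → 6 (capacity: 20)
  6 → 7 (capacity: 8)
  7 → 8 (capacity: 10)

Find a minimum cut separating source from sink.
Min cut value = 8, edges: (6,7)

Min cut value: 8
Partition: S = [0, 1, 2, 3, 4, 5, 6], T = [7, 8]
Cut edges: (6,7)

By max-flow min-cut theorem, max flow = min cut = 8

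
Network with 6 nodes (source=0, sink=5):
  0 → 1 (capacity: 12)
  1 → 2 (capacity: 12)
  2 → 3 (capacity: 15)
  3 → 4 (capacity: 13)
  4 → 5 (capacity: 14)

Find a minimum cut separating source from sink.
Min cut value = 12, edges: (1,2)

Min cut value: 12
Partition: S = [0, 1], T = [2, 3, 4, 5]
Cut edges: (1,2)

By max-flow min-cut theorem, max flow = min cut = 12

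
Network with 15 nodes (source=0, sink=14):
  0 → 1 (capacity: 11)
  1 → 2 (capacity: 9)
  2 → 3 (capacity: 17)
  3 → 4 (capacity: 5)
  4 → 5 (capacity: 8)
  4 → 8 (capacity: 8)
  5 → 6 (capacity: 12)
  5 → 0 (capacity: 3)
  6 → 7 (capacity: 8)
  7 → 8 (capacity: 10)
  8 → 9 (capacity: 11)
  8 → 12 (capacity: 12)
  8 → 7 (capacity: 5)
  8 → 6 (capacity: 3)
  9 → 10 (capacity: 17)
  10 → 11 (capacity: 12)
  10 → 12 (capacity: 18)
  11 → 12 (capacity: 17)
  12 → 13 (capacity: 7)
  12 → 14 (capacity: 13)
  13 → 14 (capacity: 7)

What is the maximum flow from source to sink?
Maximum flow = 5

Max flow: 5

Flow assignment:
  0 → 1: 5/11
  1 → 2: 5/9
  2 → 3: 5/17
  3 → 4: 5/5
  4 → 8: 5/8
  8 → 12: 5/12
  12 → 14: 5/13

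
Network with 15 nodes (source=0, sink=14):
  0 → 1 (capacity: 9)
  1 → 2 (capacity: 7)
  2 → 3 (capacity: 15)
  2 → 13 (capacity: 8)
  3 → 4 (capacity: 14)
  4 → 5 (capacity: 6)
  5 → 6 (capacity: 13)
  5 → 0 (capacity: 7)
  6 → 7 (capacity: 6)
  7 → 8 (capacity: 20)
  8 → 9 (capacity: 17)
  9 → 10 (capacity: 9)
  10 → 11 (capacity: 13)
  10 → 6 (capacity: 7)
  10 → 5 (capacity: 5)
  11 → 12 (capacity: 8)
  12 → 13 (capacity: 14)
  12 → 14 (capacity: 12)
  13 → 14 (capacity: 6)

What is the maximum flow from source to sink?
Maximum flow = 7

Max flow: 7

Flow assignment:
  0 → 1: 7/9
  1 → 2: 7/7
  2 → 3: 1/15
  2 → 13: 6/8
  3 → 4: 1/14
  4 → 5: 1/6
  5 → 6: 1/13
  6 → 7: 1/6
  7 → 8: 1/20
  8 → 9: 1/17
  9 → 10: 1/9
  10 → 11: 1/13
  11 → 12: 1/8
  12 → 14: 1/12
  13 → 14: 6/6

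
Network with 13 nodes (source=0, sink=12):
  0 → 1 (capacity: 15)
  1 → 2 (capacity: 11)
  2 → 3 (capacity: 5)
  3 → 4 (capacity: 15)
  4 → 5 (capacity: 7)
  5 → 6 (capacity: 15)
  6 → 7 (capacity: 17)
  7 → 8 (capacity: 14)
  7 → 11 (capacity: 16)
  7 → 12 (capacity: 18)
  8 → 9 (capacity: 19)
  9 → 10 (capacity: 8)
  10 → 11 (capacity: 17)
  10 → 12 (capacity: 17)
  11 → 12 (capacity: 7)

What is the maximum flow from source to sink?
Maximum flow = 5

Max flow: 5

Flow assignment:
  0 → 1: 5/15
  1 → 2: 5/11
  2 → 3: 5/5
  3 → 4: 5/15
  4 → 5: 5/7
  5 → 6: 5/15
  6 → 7: 5/17
  7 → 12: 5/18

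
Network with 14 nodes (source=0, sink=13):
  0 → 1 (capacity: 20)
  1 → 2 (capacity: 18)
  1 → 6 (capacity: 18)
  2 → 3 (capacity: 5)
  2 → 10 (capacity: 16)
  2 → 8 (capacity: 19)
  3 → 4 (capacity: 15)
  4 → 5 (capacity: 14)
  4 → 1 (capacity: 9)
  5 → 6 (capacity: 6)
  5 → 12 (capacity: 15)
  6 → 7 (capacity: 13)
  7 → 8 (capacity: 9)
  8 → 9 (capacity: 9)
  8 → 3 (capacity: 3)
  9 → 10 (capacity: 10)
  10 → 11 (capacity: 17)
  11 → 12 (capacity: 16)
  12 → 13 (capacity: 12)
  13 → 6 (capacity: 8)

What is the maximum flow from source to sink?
Maximum flow = 12

Max flow: 12

Flow assignment:
  0 → 1: 12/20
  1 → 2: 14/18
  1 → 6: 2/18
  2 → 3: 3/5
  2 → 10: 11/16
  3 → 4: 4/15
  4 → 1: 4/9
  6 → 7: 2/13
  7 → 8: 2/9
  8 → 9: 1/9
  8 → 3: 1/3
  9 → 10: 1/10
  10 → 11: 12/17
  11 → 12: 12/16
  12 → 13: 12/12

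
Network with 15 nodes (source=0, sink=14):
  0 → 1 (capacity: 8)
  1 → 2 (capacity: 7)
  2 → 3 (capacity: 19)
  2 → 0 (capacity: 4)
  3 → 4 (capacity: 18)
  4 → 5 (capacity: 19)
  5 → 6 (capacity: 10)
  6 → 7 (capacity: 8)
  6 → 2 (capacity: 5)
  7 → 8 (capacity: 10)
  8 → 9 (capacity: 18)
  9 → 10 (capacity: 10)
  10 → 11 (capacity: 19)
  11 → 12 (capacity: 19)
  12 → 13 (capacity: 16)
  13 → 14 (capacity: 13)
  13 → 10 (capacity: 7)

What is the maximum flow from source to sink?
Maximum flow = 7

Max flow: 7

Flow assignment:
  0 → 1: 7/8
  1 → 2: 7/7
  2 → 3: 7/19
  3 → 4: 7/18
  4 → 5: 7/19
  5 → 6: 7/10
  6 → 7: 7/8
  7 → 8: 7/10
  8 → 9: 7/18
  9 → 10: 7/10
  10 → 11: 7/19
  11 → 12: 7/19
  12 → 13: 7/16
  13 → 14: 7/13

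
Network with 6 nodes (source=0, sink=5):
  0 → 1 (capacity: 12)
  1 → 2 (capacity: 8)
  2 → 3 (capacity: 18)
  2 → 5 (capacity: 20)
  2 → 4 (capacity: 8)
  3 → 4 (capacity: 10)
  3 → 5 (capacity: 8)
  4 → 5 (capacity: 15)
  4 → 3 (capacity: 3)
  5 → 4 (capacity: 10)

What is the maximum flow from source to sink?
Maximum flow = 8

Max flow: 8

Flow assignment:
  0 → 1: 8/12
  1 → 2: 8/8
  2 → 5: 8/20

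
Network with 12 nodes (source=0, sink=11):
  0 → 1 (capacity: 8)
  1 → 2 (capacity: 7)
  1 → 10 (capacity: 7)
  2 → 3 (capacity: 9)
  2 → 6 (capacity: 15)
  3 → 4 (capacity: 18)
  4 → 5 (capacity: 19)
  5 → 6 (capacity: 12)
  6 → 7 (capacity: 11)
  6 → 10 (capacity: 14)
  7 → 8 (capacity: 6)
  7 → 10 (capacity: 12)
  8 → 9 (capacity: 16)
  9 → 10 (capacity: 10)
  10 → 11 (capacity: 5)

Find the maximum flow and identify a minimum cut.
Max flow = 5, Min cut edges: (10,11)

Maximum flow: 5
Minimum cut: (10,11)
Partition: S = [0, 1, 2, 3, 4, 5, 6, 7, 8, 9, 10], T = [11]

Max-flow min-cut theorem verified: both equal 5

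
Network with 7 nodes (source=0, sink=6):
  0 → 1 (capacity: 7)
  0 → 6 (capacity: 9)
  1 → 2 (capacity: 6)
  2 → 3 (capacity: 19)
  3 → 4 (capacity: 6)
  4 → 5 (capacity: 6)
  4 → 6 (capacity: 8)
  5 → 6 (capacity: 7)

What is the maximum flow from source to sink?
Maximum flow = 15

Max flow: 15

Flow assignment:
  0 → 1: 6/7
  0 → 6: 9/9
  1 → 2: 6/6
  2 → 3: 6/19
  3 → 4: 6/6
  4 → 6: 6/8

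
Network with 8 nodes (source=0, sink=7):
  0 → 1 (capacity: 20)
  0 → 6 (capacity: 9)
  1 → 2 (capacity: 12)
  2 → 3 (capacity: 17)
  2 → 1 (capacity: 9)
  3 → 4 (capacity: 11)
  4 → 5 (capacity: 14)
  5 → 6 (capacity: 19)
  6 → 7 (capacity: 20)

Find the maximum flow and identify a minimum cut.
Max flow = 20, Min cut edges: (6,7)

Maximum flow: 20
Minimum cut: (6,7)
Partition: S = [0, 1, 2, 3, 4, 5, 6], T = [7]

Max-flow min-cut theorem verified: both equal 20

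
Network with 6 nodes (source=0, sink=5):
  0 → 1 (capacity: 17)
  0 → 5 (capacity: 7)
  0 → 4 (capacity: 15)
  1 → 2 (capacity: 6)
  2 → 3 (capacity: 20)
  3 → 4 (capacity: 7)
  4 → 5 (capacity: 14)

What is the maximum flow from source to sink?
Maximum flow = 21

Max flow: 21

Flow assignment:
  0 → 1: 6/17
  0 → 5: 7/7
  0 → 4: 8/15
  1 → 2: 6/6
  2 → 3: 6/20
  3 → 4: 6/7
  4 → 5: 14/14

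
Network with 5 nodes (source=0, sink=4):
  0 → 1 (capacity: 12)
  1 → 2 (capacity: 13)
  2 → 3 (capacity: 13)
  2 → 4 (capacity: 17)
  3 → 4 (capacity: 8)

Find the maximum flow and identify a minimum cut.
Max flow = 12, Min cut edges: (0,1)

Maximum flow: 12
Minimum cut: (0,1)
Partition: S = [0], T = [1, 2, 3, 4]

Max-flow min-cut theorem verified: both equal 12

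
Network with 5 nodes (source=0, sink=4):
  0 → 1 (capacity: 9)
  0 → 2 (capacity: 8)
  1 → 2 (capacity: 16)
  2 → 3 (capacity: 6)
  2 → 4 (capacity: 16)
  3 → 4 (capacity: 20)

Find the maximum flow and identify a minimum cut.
Max flow = 17, Min cut edges: (0,1), (0,2)

Maximum flow: 17
Minimum cut: (0,1), (0,2)
Partition: S = [0], T = [1, 2, 3, 4]

Max-flow min-cut theorem verified: both equal 17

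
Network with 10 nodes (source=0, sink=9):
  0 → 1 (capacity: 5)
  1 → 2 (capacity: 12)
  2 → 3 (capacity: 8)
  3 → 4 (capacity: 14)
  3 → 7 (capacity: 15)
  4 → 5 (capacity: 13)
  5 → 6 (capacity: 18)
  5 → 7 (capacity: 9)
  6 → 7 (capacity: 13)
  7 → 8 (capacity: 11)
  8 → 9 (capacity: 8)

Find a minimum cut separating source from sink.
Min cut value = 5, edges: (0,1)

Min cut value: 5
Partition: S = [0], T = [1, 2, 3, 4, 5, 6, 7, 8, 9]
Cut edges: (0,1)

By max-flow min-cut theorem, max flow = min cut = 5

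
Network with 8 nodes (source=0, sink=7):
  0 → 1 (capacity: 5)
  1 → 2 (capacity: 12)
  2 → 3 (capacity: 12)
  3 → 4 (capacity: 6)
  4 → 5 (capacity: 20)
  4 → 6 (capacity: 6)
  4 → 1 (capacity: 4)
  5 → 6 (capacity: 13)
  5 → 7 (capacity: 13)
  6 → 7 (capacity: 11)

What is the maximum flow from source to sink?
Maximum flow = 5

Max flow: 5

Flow assignment:
  0 → 1: 5/5
  1 → 2: 5/12
  2 → 3: 5/12
  3 → 4: 5/6
  4 → 5: 5/20
  5 → 7: 5/13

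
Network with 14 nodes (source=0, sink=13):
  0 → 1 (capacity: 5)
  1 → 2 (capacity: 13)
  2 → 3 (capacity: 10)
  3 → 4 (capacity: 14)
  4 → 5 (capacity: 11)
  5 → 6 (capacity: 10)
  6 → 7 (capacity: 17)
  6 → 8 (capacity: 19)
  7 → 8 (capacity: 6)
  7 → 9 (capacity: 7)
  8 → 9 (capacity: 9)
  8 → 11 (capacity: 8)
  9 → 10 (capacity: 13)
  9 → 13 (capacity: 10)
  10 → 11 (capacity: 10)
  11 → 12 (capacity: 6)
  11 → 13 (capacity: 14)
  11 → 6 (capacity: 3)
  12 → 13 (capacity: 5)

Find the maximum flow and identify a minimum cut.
Max flow = 5, Min cut edges: (0,1)

Maximum flow: 5
Minimum cut: (0,1)
Partition: S = [0], T = [1, 2, 3, 4, 5, 6, 7, 8, 9, 10, 11, 12, 13]

Max-flow min-cut theorem verified: both equal 5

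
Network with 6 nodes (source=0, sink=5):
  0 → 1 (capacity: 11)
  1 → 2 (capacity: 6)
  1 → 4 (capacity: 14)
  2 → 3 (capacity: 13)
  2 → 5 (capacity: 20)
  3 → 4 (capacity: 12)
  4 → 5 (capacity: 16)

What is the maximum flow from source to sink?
Maximum flow = 11

Max flow: 11

Flow assignment:
  0 → 1: 11/11
  1 → 2: 6/6
  1 → 4: 5/14
  2 → 5: 6/20
  4 → 5: 5/16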